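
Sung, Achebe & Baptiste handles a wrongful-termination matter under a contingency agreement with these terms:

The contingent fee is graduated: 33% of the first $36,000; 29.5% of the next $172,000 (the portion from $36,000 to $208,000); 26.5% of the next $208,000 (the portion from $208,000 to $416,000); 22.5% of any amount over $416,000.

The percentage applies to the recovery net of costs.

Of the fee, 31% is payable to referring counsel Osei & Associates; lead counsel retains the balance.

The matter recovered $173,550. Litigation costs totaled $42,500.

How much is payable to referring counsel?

Fee base (net of costs): $173,550 − $42,500 = $131,050
First $36,000 at 33% = $11,880.00
Remaining $95,050 at 29.5% = $28,039.75
Fee: $11,880.00 + $28,039.75 = $39,919.75
Referral share: 31% of $39,919.75 = $12,375.12; lead counsel retains $39,919.75 − $12,375.12 = $27,544.63.

$12,375.12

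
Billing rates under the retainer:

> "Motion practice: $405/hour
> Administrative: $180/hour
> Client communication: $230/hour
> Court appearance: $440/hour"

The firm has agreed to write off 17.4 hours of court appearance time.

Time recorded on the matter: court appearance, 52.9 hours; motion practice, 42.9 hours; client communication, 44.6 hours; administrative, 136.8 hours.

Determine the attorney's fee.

$67,876.50

Motion practice: 42.9 × $405 = $17,374.50
Administrative: 136.8 × $180 = $24,624.00
Client communication: 44.6 × $230 = $10,258.00
Court appearance: 52.9 × $440 = $23,276.00
Subtotal: $75,532.50
Write-off: 17.4 × $440 = $7,656.00
Total: $75,532.50 − $7,656.00 = $67,876.50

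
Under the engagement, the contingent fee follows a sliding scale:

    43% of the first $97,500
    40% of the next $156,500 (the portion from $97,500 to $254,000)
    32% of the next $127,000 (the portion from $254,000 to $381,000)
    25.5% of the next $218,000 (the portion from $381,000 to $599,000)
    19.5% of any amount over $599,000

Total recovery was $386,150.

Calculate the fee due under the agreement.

First $97,500 at 43% = $41,925.00
Next $156,500 at 40% = $62,600.00
Next $127,000 at 32% = $40,640.00
Remaining $5,150 at 25.5% = $1,313.25
Fee: $41,925.00 + $62,600.00 + $40,640.00 + $1,313.25 = $146,478.25

$146,478.25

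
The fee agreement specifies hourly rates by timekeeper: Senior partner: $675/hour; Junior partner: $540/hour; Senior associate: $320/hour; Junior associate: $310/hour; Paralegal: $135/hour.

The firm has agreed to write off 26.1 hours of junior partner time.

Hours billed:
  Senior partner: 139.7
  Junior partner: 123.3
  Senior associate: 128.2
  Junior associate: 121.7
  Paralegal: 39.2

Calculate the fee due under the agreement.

Senior partner: 139.7 × $675 = $94,297.50
Junior partner: 123.3 × $540 = $66,582.00
Senior associate: 128.2 × $320 = $41,024.00
Junior associate: 121.7 × $310 = $37,727.00
Paralegal: 39.2 × $135 = $5,292.00
Subtotal: $244,922.50
Write-off: 26.1 × $540 = $14,094.00
Total: $244,922.50 − $14,094.00 = $230,828.50

$230,828.50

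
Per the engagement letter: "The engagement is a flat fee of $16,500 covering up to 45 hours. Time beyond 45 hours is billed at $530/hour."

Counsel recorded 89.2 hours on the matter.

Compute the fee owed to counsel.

Flat fee: $16,500.00
Excess hours: 89.2 − 45 = 44.2
Overrun: 44.2 × $530 = $23,426.00
Total: $16,500.00 + $23,426.00 = $39,926.00

$39,926.00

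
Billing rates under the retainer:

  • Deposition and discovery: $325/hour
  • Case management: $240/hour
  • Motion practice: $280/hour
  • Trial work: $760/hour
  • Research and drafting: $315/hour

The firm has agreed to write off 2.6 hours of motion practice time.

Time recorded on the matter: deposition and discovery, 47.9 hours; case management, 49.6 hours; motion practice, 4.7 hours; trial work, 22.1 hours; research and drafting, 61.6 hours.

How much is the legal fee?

Deposition and discovery: 47.9 × $325 = $15,567.50
Case management: 49.6 × $240 = $11,904.00
Motion practice: 4.7 × $280 = $1,316.00
Trial work: 22.1 × $760 = $16,796.00
Research and drafting: 61.6 × $315 = $19,404.00
Subtotal: $64,987.50
Write-off: 2.6 × $280 = $728.00
Total: $64,987.50 − $728.00 = $64,259.50

$64,259.50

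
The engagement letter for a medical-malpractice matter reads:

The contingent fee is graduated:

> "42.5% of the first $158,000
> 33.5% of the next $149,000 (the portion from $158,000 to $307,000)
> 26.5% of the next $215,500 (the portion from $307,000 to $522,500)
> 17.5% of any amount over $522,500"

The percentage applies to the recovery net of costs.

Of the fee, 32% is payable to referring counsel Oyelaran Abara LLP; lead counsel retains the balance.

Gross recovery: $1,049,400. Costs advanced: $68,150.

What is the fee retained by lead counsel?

Fee base (net of costs): $1,049,400 − $68,150 = $981,250
First $158,000 at 42.5% = $67,150.00
Next $149,000 at 33.5% = $49,915.00
Next $215,500 at 26.5% = $57,107.50
Remaining $458,750 at 17.5% = $80,281.25
Fee: $67,150.00 + $49,915.00 + $57,107.50 + $80,281.25 = $254,453.75
Referral share: 32% of $254,453.75 = $81,425.20; lead counsel retains $254,453.75 − $81,425.20 = $173,028.55.

$173,028.55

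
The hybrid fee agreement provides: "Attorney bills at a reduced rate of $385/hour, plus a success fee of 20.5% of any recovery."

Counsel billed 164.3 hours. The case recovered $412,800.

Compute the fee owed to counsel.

Hourly: 164.3 × $385 = $63,255.50
Success fee: 20.5% of $412,800 = $84,624.00
Total: $63,255.50 + $84,624.00 = $147,879.50

$147,879.50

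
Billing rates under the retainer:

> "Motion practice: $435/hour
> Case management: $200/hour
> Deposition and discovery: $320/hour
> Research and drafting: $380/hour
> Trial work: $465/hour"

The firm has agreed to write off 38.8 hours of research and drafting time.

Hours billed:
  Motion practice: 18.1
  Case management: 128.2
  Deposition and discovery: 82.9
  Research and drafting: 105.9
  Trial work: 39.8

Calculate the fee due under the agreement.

$104,046.50

Motion practice: 18.1 × $435 = $7,873.50
Case management: 128.2 × $200 = $25,640.00
Deposition and discovery: 82.9 × $320 = $26,528.00
Research and drafting: 105.9 × $380 = $40,242.00
Trial work: 39.8 × $465 = $18,507.00
Subtotal: $118,790.50
Write-off: 38.8 × $380 = $14,744.00
Total: $118,790.50 − $14,744.00 = $104,046.50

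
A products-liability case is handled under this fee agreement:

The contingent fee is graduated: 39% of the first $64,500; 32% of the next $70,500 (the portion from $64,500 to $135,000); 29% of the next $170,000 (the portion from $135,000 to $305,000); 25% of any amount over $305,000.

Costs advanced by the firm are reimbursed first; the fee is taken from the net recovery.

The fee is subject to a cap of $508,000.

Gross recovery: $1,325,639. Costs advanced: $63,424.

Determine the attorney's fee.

Fee base (net of costs): $1,325,639 − $63,424 = $1,262,215
First $64,500 at 39% = $25,155.00
Next $70,500 at 32% = $22,560.00
Next $170,000 at 29% = $49,300.00
Remaining $957,215 at 25% = $239,303.75
Fee: $25,155.00 + $22,560.00 + $49,300.00 + $239,303.75 = $336,318.75
$336,318.75 is under the $508,000 cap.

$336,318.75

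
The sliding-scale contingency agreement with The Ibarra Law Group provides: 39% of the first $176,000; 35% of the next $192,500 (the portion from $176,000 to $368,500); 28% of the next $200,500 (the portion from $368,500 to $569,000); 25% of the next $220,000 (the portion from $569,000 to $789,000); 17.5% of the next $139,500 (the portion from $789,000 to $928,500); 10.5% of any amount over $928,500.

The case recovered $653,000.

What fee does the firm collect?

First $176,000 at 39% = $68,640.00
Next $192,500 at 35% = $67,375.00
Next $200,500 at 28% = $56,140.00
Remaining $84,000 at 25% = $21,000.00
Fee: $68,640.00 + $67,375.00 + $56,140.00 + $21,000.00 = $213,155.00

$213,155.00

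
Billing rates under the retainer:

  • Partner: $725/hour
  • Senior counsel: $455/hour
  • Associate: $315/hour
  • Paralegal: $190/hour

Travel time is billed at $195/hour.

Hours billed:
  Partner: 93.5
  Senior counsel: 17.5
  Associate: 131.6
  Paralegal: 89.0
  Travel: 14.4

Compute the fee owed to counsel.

$136,922.00

Partner: 93.5 × $725 = $67,787.50
Senior counsel: 17.5 × $455 = $7,962.50
Associate: 131.6 × $315 = $41,454.00
Paralegal: 89.0 × $190 = $16,910.00
Subtotal: $67,787.50 + $7,962.50 + $41,454.00 + $16,910.00 = $134,114.00
Travel: 14.4 × $195 = $2,808.00
Total: $134,114.00 + $2,808.00 = $136,922.00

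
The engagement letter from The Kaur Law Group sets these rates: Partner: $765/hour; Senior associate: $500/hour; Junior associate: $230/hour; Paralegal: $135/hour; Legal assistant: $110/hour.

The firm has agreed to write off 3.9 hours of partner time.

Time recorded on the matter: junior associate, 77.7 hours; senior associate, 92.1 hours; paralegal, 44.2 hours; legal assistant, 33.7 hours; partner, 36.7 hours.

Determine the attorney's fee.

$98,687.00

Partner: 36.7 × $765 = $28,075.50
Senior associate: 92.1 × $500 = $46,050.00
Junior associate: 77.7 × $230 = $17,871.00
Paralegal: 44.2 × $135 = $5,967.00
Legal assistant: 33.7 × $110 = $3,707.00
Subtotal: $101,670.50
Write-off: 3.9 × $765 = $2,983.50
Total: $101,670.50 − $2,983.50 = $98,687.00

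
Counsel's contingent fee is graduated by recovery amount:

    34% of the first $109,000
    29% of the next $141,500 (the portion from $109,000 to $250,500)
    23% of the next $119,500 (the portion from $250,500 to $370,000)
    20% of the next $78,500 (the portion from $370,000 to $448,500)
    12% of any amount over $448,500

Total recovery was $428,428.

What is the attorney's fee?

First $109,000 at 34% = $37,060.00
Next $141,500 at 29% = $41,035.00
Next $119,500 at 23% = $27,485.00
Remaining $58,428 at 20% = $11,685.60
Fee: $37,060.00 + $41,035.00 + $27,485.00 + $11,685.60 = $117,265.60

$117,265.60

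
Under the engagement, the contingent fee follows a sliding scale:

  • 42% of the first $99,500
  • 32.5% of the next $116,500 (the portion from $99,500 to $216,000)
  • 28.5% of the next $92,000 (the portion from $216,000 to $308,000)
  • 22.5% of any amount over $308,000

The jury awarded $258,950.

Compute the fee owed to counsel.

First $99,500 at 42% = $41,790.00
Next $116,500 at 32.5% = $37,862.50
Remaining $42,950 at 28.5% = $12,240.75
Fee: $41,790.00 + $37,862.50 + $12,240.75 = $91,893.25

$91,893.25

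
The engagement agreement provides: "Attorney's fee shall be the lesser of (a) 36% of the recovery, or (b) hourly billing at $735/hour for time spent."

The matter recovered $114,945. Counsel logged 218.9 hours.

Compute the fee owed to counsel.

$41,380.20

(a) 36% of $114,945 = $41,380.20
(b) 218.9 × $735 = $160,891.50
The lesser is (a): $41,380.20.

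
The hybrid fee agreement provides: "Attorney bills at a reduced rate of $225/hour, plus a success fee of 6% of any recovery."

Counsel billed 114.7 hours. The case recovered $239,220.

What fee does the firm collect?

Hourly: 114.7 × $225 = $25,807.50
Success fee: 6% of $239,220 = $14,353.20
Total: $25,807.50 + $14,353.20 = $40,160.70

$40,160.70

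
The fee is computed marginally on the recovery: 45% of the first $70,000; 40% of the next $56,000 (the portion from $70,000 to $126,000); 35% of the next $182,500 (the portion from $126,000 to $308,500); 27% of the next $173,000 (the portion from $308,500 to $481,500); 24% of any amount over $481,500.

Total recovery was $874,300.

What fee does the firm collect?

$258,757.00

First $70,000 at 45% = $31,500.00
Next $56,000 at 40% = $22,400.00
Next $182,500 at 35% = $63,875.00
Next $173,000 at 27% = $46,710.00
Remaining $392,800 at 24% = $94,272.00
Fee: $31,500.00 + $22,400.00 + $63,875.00 + $46,710.00 + $94,272.00 = $258,757.00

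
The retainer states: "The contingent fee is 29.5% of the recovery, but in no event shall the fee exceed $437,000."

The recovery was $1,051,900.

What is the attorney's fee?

$310,310.50

29.5% of $1,051,900 = $310,310.50
That is under the $437,000 cap.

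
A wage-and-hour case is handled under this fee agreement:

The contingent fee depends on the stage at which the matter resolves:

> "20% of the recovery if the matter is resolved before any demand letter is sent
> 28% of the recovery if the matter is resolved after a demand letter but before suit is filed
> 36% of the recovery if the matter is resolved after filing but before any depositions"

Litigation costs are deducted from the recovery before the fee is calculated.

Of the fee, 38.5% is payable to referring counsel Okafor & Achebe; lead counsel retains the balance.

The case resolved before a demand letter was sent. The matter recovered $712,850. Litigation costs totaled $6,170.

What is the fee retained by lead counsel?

$86,921.64

Fee base (net of costs): $712,850 − $6,170 = $706,680
The matter resolved before a demand letter was sent, so the 20% rate applies.
$706,680 × 20% = $141,336.00
Referral share: 38.5% of $141,336.00 = $54,414.36; lead counsel retains $141,336.00 − $54,414.36 = $86,921.64.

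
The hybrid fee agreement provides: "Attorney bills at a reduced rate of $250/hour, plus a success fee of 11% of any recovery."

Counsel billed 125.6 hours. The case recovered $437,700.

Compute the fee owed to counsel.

$79,547.00

Hourly: 125.6 × $250 = $31,400.00
Success fee: 11% of $437,700 = $48,147.00
Total: $31,400.00 + $48,147.00 = $79,547.00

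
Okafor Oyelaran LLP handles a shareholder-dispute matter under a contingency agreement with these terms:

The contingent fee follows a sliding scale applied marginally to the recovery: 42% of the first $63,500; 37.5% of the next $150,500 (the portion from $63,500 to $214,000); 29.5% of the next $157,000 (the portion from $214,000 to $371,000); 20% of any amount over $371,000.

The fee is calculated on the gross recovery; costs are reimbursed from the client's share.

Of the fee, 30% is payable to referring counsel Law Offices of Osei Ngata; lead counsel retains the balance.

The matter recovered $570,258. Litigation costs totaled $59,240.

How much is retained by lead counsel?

Fee base is the gross recovery, $570,258; costs are reimbursed separately.
First $63,500 at 42% = $26,670.00
Next $150,500 at 37.5% = $56,437.50
Next $157,000 at 29.5% = $46,315.00
Remaining $199,258 at 20% = $39,851.60
Fee: $26,670.00 + $56,437.50 + $46,315.00 + $39,851.60 = $169,274.10
Referral share: 30% of $169,274.10 = $50,782.23; lead counsel retains $169,274.10 − $50,782.23 = $118,491.87.

$118,491.87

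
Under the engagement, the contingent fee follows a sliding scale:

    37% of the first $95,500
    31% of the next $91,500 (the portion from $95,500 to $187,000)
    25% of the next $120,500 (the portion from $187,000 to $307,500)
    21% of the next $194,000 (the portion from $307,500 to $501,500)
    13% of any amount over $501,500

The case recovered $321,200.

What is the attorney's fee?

First $95,500 at 37% = $35,335.00
Next $91,500 at 31% = $28,365.00
Next $120,500 at 25% = $30,125.00
Remaining $13,700 at 21% = $2,877.00
Fee: $35,335.00 + $28,365.00 + $30,125.00 + $2,877.00 = $96,702.00

$96,702.00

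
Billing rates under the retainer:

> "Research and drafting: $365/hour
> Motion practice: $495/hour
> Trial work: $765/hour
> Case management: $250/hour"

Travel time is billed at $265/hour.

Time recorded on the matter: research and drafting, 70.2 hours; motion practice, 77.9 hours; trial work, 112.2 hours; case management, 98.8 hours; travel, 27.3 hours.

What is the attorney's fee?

Research and drafting: 70.2 × $365 = $25,623.00
Motion practice: 77.9 × $495 = $38,560.50
Trial work: 112.2 × $765 = $85,833.00
Case management: 98.8 × $250 = $24,700.00
Subtotal: $25,623.00 + $38,560.50 + $85,833.00 + $24,700.00 = $174,716.50
Travel: 27.3 × $265 = $7,234.50
Total: $174,716.50 + $7,234.50 = $181,951.00

$181,951.00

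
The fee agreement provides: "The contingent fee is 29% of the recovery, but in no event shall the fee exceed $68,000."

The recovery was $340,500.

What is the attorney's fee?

29% of $340,500 = $98,745.00
That exceeds the $68,000 cap, so the fee is capped at $68,000.

$68,000.00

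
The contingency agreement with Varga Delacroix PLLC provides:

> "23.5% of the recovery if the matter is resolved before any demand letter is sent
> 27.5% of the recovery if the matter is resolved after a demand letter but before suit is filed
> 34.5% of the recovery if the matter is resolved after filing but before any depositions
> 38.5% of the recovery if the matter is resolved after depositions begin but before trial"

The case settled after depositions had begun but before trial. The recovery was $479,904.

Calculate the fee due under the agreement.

The matter settled after depositions had begun but before trial, so the 38.5% rate applies.
$479,904 × 38.5% = $184,763.04

$184,763.04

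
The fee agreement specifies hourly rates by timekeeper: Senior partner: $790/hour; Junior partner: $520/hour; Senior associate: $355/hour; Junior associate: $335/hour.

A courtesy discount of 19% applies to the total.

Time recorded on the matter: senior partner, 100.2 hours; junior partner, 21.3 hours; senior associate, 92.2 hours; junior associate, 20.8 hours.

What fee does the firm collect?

$105,245.73

Senior partner: 100.2 × $790 = $79,158.00
Junior partner: 21.3 × $520 = $11,076.00
Senior associate: 92.2 × $355 = $32,731.00
Junior associate: 20.8 × $335 = $6,968.00
Subtotal: $129,933.00
Less 19% discount: −$24,687.27
Total: $129,933.00 − $24,687.27 = $105,245.73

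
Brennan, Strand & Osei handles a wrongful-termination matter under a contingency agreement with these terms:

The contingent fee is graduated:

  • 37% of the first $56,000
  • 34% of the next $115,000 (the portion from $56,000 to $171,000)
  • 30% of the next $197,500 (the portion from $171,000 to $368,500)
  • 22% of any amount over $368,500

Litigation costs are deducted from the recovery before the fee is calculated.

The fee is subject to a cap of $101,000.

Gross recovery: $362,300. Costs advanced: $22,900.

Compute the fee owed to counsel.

$101,000.00

Fee base (net of costs): $362,300 − $22,900 = $339,400
First $56,000 at 37% = $20,720.00
Next $115,000 at 34% = $39,100.00
Remaining $168,400 at 30% = $50,520.00
Fee: $20,720.00 + $39,100.00 + $50,520.00 = $110,340.00
$110,340.00 exceeds the $101,000 cap, so the fee is capped at $101,000.00.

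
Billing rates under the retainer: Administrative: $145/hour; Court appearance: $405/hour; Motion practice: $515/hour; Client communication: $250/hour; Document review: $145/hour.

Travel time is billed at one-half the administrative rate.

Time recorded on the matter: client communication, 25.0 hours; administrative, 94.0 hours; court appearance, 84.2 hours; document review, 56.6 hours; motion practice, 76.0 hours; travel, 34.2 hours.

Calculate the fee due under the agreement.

$103,807.50

Administrative: 94.0 × $145 = $13,630.00
Court appearance: 84.2 × $405 = $34,101.00
Motion practice: 76.0 × $515 = $39,140.00
Client communication: 25.0 × $250 = $6,250.00
Document review: 56.6 × $145 = $8,207.00
Subtotal: $13,630.00 + $34,101.00 + $39,140.00 + $6,250.00 + $8,207.00 = $101,328.00
Travel: 34.2 × ($145 ÷ 2) = 34.2 × $72.50 = $2,479.50
Total: $101,328.00 + $2,479.50 = $103,807.50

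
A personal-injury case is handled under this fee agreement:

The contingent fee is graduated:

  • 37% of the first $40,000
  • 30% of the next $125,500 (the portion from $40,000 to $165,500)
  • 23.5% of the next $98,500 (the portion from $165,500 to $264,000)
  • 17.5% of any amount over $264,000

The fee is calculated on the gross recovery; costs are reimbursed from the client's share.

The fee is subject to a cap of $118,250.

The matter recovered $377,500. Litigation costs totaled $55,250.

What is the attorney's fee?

$95,460.00

Fee base is the gross recovery, $377,500; costs are reimbursed separately.
First $40,000 at 37% = $14,800.00
Next $125,500 at 30% = $37,650.00
Next $98,500 at 23.5% = $23,147.50
Remaining $113,500 at 17.5% = $19,862.50
Fee: $14,800.00 + $37,650.00 + $23,147.50 + $19,862.50 = $95,460.00
$95,460.00 is under the $118,250 cap.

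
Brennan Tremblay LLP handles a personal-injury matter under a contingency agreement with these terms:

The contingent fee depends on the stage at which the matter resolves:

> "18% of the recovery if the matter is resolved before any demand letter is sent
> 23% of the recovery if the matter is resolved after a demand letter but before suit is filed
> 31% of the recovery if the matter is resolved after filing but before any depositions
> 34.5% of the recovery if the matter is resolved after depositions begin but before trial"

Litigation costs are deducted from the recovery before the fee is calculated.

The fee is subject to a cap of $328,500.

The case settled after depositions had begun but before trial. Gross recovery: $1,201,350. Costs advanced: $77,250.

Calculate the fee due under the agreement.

$328,500.00

Fee base (net of costs): $1,201,350 − $77,250 = $1,124,100
The matter settled after depositions had begun but before trial, so the 34.5% rate applies.
$1,124,100 × 34.5% = $387,814.50
$387,814.50 exceeds the $328,500 cap, so the fee is capped at $328,500.00.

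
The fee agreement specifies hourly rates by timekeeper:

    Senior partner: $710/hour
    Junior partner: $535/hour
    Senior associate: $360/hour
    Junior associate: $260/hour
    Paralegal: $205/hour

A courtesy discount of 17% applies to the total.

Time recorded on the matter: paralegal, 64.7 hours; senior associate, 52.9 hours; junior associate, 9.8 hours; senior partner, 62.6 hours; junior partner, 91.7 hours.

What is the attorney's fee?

$106,539.63

Senior partner: 62.6 × $710 = $44,446.00
Junior partner: 91.7 × $535 = $49,059.50
Senior associate: 52.9 × $360 = $19,044.00
Junior associate: 9.8 × $260 = $2,548.00
Paralegal: 64.7 × $205 = $13,263.50
Subtotal: $128,361.00
Less 17% discount: −$21,821.37
Total: $128,361.00 − $21,821.37 = $106,539.63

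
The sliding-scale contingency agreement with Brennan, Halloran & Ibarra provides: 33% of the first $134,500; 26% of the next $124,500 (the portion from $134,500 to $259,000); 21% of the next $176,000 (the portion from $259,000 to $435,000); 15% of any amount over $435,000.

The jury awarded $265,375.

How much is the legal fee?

$78,093.75

First $134,500 at 33% = $44,385.00
Next $124,500 at 26% = $32,370.00
Remaining $6,375 at 21% = $1,338.75
Fee: $44,385.00 + $32,370.00 + $1,338.75 = $78,093.75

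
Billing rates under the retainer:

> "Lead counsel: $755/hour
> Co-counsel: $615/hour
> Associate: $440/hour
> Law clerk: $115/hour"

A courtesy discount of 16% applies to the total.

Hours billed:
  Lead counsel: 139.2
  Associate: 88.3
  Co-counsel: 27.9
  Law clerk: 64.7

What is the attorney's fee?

$141,579.48

Lead counsel: 139.2 × $755 = $105,096.00
Co-counsel: 27.9 × $615 = $17,158.50
Associate: 88.3 × $440 = $38,852.00
Law clerk: 64.7 × $115 = $7,440.50
Subtotal: $168,547.00
Less 16% discount: −$26,967.52
Total: $168,547.00 − $26,967.52 = $141,579.48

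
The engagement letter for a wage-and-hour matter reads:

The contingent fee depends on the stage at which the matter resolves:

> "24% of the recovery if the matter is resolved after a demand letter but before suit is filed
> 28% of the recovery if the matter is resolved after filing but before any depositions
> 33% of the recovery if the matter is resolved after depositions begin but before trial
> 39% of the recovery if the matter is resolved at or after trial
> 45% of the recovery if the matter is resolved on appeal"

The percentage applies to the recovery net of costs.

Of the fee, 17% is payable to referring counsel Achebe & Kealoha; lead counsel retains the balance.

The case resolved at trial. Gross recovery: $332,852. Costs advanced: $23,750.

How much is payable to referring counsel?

$20,493.46

Fee base (net of costs): $332,852 − $23,750 = $309,102
The matter resolved at trial, so the 39% rate applies.
$309,102 × 39% = $120,549.78
Referral share: 17% of $120,549.78 = $20,493.46; lead counsel retains $120,549.78 − $20,493.46 = $100,056.32.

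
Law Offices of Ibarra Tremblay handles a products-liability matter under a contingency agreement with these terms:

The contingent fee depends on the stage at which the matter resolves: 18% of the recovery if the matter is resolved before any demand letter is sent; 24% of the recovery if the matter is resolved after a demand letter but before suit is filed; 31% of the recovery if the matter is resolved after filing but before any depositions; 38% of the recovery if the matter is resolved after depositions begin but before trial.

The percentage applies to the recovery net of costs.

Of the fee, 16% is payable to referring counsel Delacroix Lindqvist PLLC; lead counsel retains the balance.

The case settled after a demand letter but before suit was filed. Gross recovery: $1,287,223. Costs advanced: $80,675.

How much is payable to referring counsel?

$46,331.44

Fee base (net of costs): $1,287,223 − $80,675 = $1,206,548
The matter settled after a demand letter but before suit was filed, so the 24% rate applies.
$1,206,548 × 24% = $289,571.52
Referral share: 16% of $289,571.52 = $46,331.44; lead counsel retains $289,571.52 − $46,331.44 = $243,240.08.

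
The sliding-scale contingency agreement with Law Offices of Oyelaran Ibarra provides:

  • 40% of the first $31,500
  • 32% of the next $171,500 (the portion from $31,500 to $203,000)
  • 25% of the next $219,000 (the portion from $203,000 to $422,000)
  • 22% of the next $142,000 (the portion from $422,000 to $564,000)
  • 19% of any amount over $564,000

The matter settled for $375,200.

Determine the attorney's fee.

$110,530.00

First $31,500 at 40% = $12,600.00
Next $171,500 at 32% = $54,880.00
Remaining $172,200 at 25% = $43,050.00
Fee: $12,600.00 + $54,880.00 + $43,050.00 = $110,530.00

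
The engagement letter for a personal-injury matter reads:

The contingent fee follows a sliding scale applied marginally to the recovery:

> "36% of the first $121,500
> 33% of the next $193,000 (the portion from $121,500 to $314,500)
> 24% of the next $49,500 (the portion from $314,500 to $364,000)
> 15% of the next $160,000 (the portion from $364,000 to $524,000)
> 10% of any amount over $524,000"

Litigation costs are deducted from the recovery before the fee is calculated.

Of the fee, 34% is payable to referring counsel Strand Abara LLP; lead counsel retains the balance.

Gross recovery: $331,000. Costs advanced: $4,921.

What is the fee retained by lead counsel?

$72,737.91

Fee base (net of costs): $331,000 − $4,921 = $326,079
First $121,500 at 36% = $43,740.00
Next $193,000 at 33% = $63,690.00
Remaining $11,579 at 24% = $2,778.96
Fee: $43,740.00 + $63,690.00 + $2,778.96 = $110,208.96
Referral share: 34% of $110,208.96 = $37,471.05; lead counsel retains $110,208.96 − $37,471.05 = $72,737.91.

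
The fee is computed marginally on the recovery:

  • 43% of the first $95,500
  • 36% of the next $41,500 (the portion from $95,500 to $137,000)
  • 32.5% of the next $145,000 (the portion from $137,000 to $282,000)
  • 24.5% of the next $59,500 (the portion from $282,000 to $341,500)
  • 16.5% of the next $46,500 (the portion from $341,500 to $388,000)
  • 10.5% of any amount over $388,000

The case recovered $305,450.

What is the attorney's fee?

$108,875.25

First $95,500 at 43% = $41,065.00
Next $41,500 at 36% = $14,940.00
Next $145,000 at 32.5% = $47,125.00
Remaining $23,450 at 24.5% = $5,745.25
Fee: $41,065.00 + $14,940.00 + $47,125.00 + $5,745.25 = $108,875.25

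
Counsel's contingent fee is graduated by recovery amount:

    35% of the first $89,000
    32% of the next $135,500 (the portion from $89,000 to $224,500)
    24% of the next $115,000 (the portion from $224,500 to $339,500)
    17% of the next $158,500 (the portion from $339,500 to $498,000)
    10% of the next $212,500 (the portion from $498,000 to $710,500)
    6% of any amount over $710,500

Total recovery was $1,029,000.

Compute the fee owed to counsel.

First $89,000 at 35% = $31,150.00
Next $135,500 at 32% = $43,360.00
Next $115,000 at 24% = $27,600.00
Next $158,500 at 17% = $26,945.00
Next $212,500 at 10% = $21,250.00
Remaining $318,500 at 6% = $19,110.00
Fee: $31,150.00 + $43,360.00 + $27,600.00 + $26,945.00 + $21,250.00 + $19,110.00 = $169,415.00

$169,415.00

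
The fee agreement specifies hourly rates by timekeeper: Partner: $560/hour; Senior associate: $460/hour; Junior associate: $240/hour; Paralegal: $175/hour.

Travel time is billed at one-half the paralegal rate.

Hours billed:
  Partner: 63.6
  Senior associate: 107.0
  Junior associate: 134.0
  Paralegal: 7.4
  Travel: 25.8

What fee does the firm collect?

$120,548.50

Partner: 63.6 × $560 = $35,616.00
Senior associate: 107.0 × $460 = $49,220.00
Junior associate: 134.0 × $240 = $32,160.00
Paralegal: 7.4 × $175 = $1,295.00
Subtotal: $35,616.00 + $49,220.00 + $32,160.00 + $1,295.00 = $118,291.00
Travel: 25.8 × ($175 ÷ 2) = 25.8 × $87.50 = $2,257.50
Total: $118,291.00 + $2,257.50 = $120,548.50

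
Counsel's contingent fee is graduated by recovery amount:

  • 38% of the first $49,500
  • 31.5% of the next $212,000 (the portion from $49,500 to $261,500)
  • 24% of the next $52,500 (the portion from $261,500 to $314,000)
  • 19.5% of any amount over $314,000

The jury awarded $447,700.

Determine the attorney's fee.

$124,261.50

First $49,500 at 38% = $18,810.00
Next $212,000 at 31.5% = $66,780.00
Next $52,500 at 24% = $12,600.00
Remaining $133,700 at 19.5% = $26,071.50
Fee: $18,810.00 + $66,780.00 + $12,600.00 + $26,071.50 = $124,261.50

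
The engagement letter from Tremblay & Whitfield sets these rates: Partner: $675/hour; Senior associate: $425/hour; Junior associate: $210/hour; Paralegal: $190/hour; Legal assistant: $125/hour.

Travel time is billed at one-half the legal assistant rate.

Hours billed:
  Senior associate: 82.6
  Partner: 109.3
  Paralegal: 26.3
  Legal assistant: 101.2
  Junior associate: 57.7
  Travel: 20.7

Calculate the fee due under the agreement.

$139,940.25

Partner: 109.3 × $675 = $73,777.50
Senior associate: 82.6 × $425 = $35,105.00
Junior associate: 57.7 × $210 = $12,117.00
Paralegal: 26.3 × $190 = $4,997.00
Legal assistant: 101.2 × $125 = $12,650.00
Subtotal: $73,777.50 + $35,105.00 + $12,117.00 + $4,997.00 + $12,650.00 = $138,646.50
Travel: 20.7 × ($125 ÷ 2) = 20.7 × $62.50 = $1,293.75
Total: $138,646.50 + $1,293.75 = $139,940.25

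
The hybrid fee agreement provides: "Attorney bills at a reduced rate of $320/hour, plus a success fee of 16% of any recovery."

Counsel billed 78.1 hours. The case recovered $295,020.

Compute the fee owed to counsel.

Hourly: 78.1 × $320 = $24,992.00
Success fee: 16% of $295,020 = $47,203.20
Total: $24,992.00 + $47,203.20 = $72,195.20

$72,195.20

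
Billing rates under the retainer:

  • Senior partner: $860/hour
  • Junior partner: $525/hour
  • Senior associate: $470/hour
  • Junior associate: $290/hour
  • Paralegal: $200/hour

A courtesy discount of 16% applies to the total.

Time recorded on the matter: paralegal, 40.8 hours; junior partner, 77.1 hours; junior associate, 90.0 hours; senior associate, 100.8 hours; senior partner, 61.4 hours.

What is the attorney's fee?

Senior partner: 61.4 × $860 = $52,804.00
Junior partner: 77.1 × $525 = $40,477.50
Senior associate: 100.8 × $470 = $47,376.00
Junior associate: 90.0 × $290 = $26,100.00
Paralegal: 40.8 × $200 = $8,160.00
Subtotal: $174,917.50
Less 16% discount: −$27,986.80
Total: $174,917.50 − $27,986.80 = $146,930.70

$146,930.70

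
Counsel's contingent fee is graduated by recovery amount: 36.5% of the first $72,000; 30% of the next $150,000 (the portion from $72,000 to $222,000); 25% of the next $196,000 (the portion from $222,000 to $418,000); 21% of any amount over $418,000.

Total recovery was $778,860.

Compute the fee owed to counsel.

First $72,000 at 36.5% = $26,280.00
Next $150,000 at 30% = $45,000.00
Next $196,000 at 25% = $49,000.00
Remaining $360,860 at 21% = $75,780.60
Fee: $26,280.00 + $45,000.00 + $49,000.00 + $75,780.60 = $196,060.60

$196,060.60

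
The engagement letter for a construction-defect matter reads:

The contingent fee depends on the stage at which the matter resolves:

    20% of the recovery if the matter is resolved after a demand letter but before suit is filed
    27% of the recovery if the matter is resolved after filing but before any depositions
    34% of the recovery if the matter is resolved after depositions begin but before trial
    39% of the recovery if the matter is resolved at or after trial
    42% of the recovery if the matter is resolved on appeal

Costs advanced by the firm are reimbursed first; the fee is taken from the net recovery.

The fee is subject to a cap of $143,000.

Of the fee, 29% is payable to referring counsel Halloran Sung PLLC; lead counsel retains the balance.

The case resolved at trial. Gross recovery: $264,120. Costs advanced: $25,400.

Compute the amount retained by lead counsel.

Fee base (net of costs): $264,120 − $25,400 = $238,720
The matter resolved at trial, so the 39% rate applies.
$238,720 × 39% = $93,100.80
$93,100.80 is under the $143,000 cap.
Referral share: 29% of $93,100.80 = $26,999.23; lead counsel retains $93,100.80 − $26,999.23 = $66,101.57.

$66,101.57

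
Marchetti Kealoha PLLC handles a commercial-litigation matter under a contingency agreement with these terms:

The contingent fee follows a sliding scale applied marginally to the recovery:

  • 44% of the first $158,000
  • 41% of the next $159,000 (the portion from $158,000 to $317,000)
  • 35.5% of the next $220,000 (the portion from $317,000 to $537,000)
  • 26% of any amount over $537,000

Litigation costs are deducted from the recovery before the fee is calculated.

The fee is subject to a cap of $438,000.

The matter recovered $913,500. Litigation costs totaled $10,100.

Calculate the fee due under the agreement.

$308,074.00

Fee base (net of costs): $913,500 − $10,100 = $903,400
First $158,000 at 44% = $69,520.00
Next $159,000 at 41% = $65,190.00
Next $220,000 at 35.5% = $78,100.00
Remaining $366,400 at 26% = $95,264.00
Fee: $69,520.00 + $65,190.00 + $78,100.00 + $95,264.00 = $308,074.00
$308,074.00 is under the $438,000 cap.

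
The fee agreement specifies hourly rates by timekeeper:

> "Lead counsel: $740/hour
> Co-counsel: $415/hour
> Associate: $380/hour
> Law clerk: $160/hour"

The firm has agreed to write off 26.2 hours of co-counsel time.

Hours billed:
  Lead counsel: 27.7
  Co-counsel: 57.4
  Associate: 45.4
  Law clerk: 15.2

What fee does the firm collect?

Lead counsel: 27.7 × $740 = $20,498.00
Co-counsel: 57.4 × $415 = $23,821.00
Associate: 45.4 × $380 = $17,252.00
Law clerk: 15.2 × $160 = $2,432.00
Subtotal: $64,003.00
Write-off: 26.2 × $415 = $10,873.00
Total: $64,003.00 − $10,873.00 = $53,130.00

$53,130.00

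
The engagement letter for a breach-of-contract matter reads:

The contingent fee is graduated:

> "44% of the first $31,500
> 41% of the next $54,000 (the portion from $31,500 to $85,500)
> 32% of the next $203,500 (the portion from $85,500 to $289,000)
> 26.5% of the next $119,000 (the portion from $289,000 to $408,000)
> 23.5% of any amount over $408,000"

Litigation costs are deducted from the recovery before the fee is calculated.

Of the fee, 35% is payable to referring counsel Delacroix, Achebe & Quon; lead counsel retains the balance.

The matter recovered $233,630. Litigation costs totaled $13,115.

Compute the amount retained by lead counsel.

Fee base (net of costs): $233,630 − $13,115 = $220,515
First $31,500 at 44% = $13,860.00
Next $54,000 at 41% = $22,140.00
Remaining $135,015 at 32% = $43,204.80
Fee: $13,860.00 + $22,140.00 + $43,204.80 = $79,204.80
Referral share: 35% of $79,204.80 = $27,721.68; lead counsel retains $79,204.80 − $27,721.68 = $51,483.12.

$51,483.12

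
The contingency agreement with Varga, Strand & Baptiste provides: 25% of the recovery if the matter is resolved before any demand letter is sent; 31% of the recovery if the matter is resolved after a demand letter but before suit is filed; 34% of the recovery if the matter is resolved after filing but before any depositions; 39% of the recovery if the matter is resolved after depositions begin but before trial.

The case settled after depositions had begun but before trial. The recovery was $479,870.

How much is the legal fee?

$187,149.30

The matter settled after depositions had begun but before trial, so the 39% rate applies.
$479,870 × 39% = $187,149.30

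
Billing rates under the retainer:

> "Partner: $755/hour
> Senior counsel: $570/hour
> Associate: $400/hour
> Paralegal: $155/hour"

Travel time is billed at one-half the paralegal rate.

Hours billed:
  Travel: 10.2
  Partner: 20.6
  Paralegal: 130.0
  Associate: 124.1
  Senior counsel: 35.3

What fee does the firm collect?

Partner: 20.6 × $755 = $15,553.00
Senior counsel: 35.3 × $570 = $20,121.00
Associate: 124.1 × $400 = $49,640.00
Paralegal: 130.0 × $155 = $20,150.00
Subtotal: $15,553.00 + $20,121.00 + $49,640.00 + $20,150.00 = $105,464.00
Travel: 10.2 × ($155 ÷ 2) = 10.2 × $77.50 = $790.50
Total: $105,464.00 + $790.50 = $106,254.50

$106,254.50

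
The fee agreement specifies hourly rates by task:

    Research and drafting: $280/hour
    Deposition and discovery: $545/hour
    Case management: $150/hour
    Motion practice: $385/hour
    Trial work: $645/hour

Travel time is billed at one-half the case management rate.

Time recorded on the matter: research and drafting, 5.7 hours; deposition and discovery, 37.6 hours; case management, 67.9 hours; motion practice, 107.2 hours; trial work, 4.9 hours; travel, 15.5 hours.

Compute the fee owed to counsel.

Research and drafting: 5.7 × $280 = $1,596.00
Deposition and discovery: 37.6 × $545 = $20,492.00
Case management: 67.9 × $150 = $10,185.00
Motion practice: 107.2 × $385 = $41,272.00
Trial work: 4.9 × $645 = $3,160.50
Subtotal: $1,596.00 + $20,492.00 + $10,185.00 + $41,272.00 + $3,160.50 = $76,705.50
Travel: 15.5 × ($150 ÷ 2) = 15.5 × $75.00 = $1,162.50
Total: $76,705.50 + $1,162.50 = $77,868.00

$77,868.00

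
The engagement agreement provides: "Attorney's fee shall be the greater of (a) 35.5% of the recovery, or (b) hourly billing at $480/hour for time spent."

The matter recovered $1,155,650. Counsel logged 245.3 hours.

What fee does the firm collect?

$410,255.75

(a) 35.5% of $1,155,650 = $410,255.75
(b) 245.3 × $480 = $117,744.00
The greater is (a): $410,255.75.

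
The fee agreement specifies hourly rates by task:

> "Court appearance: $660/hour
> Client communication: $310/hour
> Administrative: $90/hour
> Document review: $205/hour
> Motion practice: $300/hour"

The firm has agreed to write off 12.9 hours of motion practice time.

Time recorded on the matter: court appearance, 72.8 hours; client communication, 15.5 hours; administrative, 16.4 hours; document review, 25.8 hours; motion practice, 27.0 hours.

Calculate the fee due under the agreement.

Court appearance: 72.8 × $660 = $48,048.00
Client communication: 15.5 × $310 = $4,805.00
Administrative: 16.4 × $90 = $1,476.00
Document review: 25.8 × $205 = $5,289.00
Motion practice: 27.0 × $300 = $8,100.00
Subtotal: $67,718.00
Write-off: 12.9 × $300 = $3,870.00
Total: $67,718.00 − $3,870.00 = $63,848.00

$63,848.00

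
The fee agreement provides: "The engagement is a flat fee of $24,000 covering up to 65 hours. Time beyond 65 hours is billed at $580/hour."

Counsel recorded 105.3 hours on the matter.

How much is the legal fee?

Flat fee: $24,000.00
Excess hours: 105.3 − 65 = 40.3
Overrun: 40.3 × $580 = $23,374.00
Total: $24,000.00 + $23,374.00 = $47,374.00

$47,374.00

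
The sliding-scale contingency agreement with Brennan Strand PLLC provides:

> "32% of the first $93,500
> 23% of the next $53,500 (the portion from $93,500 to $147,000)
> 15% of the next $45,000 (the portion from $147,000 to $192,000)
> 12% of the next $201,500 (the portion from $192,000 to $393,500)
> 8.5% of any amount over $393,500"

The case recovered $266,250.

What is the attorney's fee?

First $93,500 at 32% = $29,920.00
Next $53,500 at 23% = $12,305.00
Next $45,000 at 15% = $6,750.00
Remaining $74,250 at 12% = $8,910.00
Fee: $29,920.00 + $12,305.00 + $6,750.00 + $8,910.00 = $57,885.00

$57,885.00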